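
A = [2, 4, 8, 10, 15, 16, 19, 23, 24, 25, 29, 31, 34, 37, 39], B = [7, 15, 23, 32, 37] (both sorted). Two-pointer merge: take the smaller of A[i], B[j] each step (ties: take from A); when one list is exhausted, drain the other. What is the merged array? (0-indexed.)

i=0 j=0: A[i]=2<=B[j]=7 take 2, i++
i=1 j=0: A[i]=4<=B[j]=7 take 4, i++
i=2 j=0: A[i]=8>B[j]=7 take 7, j++
i=2 j=1: A[i]=8<=B[j]=15 take 8, i++
i=3 j=1: A[i]=10<=B[j]=15 take 10, i++
i=4 j=1: A[i]=15<=B[j]=15 take 15, i++
i=5 j=1: A[i]=16>B[j]=15 take 15, j++
i=5 j=2: A[i]=16<=B[j]=23 take 16, i++
i=6 j=2: A[i]=19<=B[j]=23 take 19, i++
i=7 j=2: A[i]=23<=B[j]=23 take 23, i++
i=8 j=2: A[i]=24>B[j]=23 take 23, j++
i=8 j=3: A[i]=24<=B[j]=32 take 24, i++
i=9 j=3: A[i]=25<=B[j]=32 take 25, i++
i=10 j=3: A[i]=29<=B[j]=32 take 29, i++
i=11 j=3: A[i]=31<=B[j]=32 take 31, i++
i=12 j=3: A[i]=34>B[j]=32 take 32, j++
i=12 j=4: A[i]=34<=B[j]=37 take 34, i++
i=13 j=4: A[i]=37<=B[j]=37 take 37, i++
i=14 j=4: A[i]=39>B[j]=37 take 37, j++
i=14 j=5: B done, take A[i]=39, i++

[2, 4, 7, 8, 10, 15, 15, 16, 19, 23, 23, 24, 25, 29, 31, 32, 34, 37, 37, 39]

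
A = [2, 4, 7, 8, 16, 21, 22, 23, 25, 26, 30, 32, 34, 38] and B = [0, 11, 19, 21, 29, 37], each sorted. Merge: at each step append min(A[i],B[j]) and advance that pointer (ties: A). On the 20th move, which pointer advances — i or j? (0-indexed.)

i=0 j=0: A[i]=2>B[j]=0 take 0, j++
i=0 j=1: A[i]=2<=B[j]=11 take 2, i++
i=1 j=1: A[i]=4<=B[j]=11 take 4, i++
i=2 j=1: A[i]=7<=B[j]=11 take 7, i++
i=3 j=1: A[i]=8<=B[j]=11 take 8, i++
i=4 j=1: A[i]=16>B[j]=11 take 11, j++
i=4 j=2: A[i]=16<=B[j]=19 take 16, i++
i=5 j=2: A[i]=21>B[j]=19 take 19, j++
i=5 j=3: A[i]=21<=B[j]=21 take 21, i++
i=6 j=3: A[i]=22>B[j]=21 take 21, j++
i=6 j=4: A[i]=22<=B[j]=29 take 22, i++
i=7 j=4: A[i]=23<=B[j]=29 take 23, i++
i=8 j=4: A[i]=25<=B[j]=29 take 25, i++
i=9 j=4: A[i]=26<=B[j]=29 take 26, i++
i=10 j=4: A[i]=30>B[j]=29 take 29, j++
i=10 j=5: A[i]=30<=B[j]=37 take 30, i++
i=11 j=5: A[i]=32<=B[j]=37 take 32, i++
i=12 j=5: A[i]=34<=B[j]=37 take 34, i++
i=13 j=5: A[i]=38>B[j]=37 take 37, j++
i=13 j=6: B done, take A[i]=38, i++

i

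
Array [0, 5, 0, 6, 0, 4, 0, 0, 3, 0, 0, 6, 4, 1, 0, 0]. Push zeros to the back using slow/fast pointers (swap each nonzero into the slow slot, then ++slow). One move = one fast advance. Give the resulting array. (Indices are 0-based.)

slow=0 fast=0: a[fast]=0, fast++
slow=0 fast=1: a[fast]=5≠0 swap→a[0]=5, slow++,fast++
slow=1 fast=2: a[fast]=0, fast++
slow=1 fast=3: a[fast]=6≠0 swap→a[1]=6, slow++,fast++
slow=2 fast=4: a[fast]=0, fast++
slow=2 fast=5: a[fast]=4≠0 swap→a[2]=4, slow++,fast++
slow=3 fast=6: a[fast]=0, fast++
slow=3 fast=7: a[fast]=0, fast++
slow=3 fast=8: a[fast]=3≠0 swap→a[3]=3, slow++,fast++
slow=4 fast=9: a[fast]=0, fast++
slow=4 fast=10: a[fast]=0, fast++
slow=4 fast=11: a[fast]=6≠0 swap→a[4]=6, slow++,fast++
slow=5 fast=12: a[fast]=4≠0 swap→a[5]=4, slow++,fast++
slow=6 fast=13: a[fast]=1≠0 swap→a[6]=1, slow++,fast++
slow=7 fast=14: a[fast]=0, fast++
slow=7 fast=15: a[fast]=0, fast++

[5, 6, 4, 3, 6, 4, 1, 0, 0, 0, 0, 0, 0, 0, 0, 0]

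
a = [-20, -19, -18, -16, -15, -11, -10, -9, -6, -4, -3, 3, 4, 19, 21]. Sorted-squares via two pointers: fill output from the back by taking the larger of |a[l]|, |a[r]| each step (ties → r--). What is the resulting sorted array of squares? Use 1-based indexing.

[9, 9, 16, 16, 36, 81, 100, 121, 225, 256, 324, 361, 361, 400, 441]

[1,15] |-20|<=|21| out[15]=441 → r--
[1,14] |-20|>|19| out[14]=400 → l++
[2,14] |-19|<=|19| out[13]=361 → r--
[2,13] |-19|>|4| out[12]=361 → l++
[3,13] |-18|>|4| out[11]=324 → l++
[4,13] |-16|>|4| out[10]=256 → l++
[5,13] |-15|>|4| out[9]=225 → l++
[6,13] |-11|>|4| out[8]=121 → l++
[7,13] |-10|>|4| out[7]=100 → l++
[8,13] |-9|>|4| out[6]=81 → l++
[9,13] |-6|>|4| out[5]=36 → l++
[10,13] |-4|<=|4| out[4]=16 → r--
[10,12] |-4|>|3| out[3]=16 → l++
[11,12] |-3|<=|3| out[2]=9 → r--
[11,11] |-3|<=|-3| out[1]=9 → r--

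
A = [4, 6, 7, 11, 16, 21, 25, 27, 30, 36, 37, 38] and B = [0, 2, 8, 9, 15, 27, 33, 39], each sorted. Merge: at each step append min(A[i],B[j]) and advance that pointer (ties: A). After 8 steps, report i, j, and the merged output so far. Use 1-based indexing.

i=1 j=1: A[i]=4>B[j]=0 take 0, j++
i=1 j=2: A[i]=4>B[j]=2 take 2, j++
i=1 j=3: A[i]=4<=B[j]=8 take 4, i++
i=2 j=3: A[i]=6<=B[j]=8 take 6, i++
i=3 j=3: A[i]=7<=B[j]=8 take 7, i++
i=4 j=3: A[i]=11>B[j]=8 take 8, j++
i=4 j=4: A[i]=11>B[j]=9 take 9, j++
i=4 j=5: A[i]=11<=B[j]=15 take 11, i++

i=5, j=5, merged so far=[0, 2, 4, 6, 7, 8, 9, 11]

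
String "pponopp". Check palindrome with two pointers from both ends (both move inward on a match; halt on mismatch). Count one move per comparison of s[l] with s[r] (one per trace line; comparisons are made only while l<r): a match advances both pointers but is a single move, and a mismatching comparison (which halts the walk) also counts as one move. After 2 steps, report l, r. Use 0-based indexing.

l=0 r=6: 'p'=='p', l++,r--
l=1 r=5: 'p'=='p', l++,r--

l=2, r=4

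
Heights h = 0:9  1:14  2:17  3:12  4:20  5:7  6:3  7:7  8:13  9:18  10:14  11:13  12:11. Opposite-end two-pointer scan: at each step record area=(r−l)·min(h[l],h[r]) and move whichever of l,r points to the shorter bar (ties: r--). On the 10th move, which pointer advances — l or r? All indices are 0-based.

[0,12] min(9,11)*12=108 best=108 * → l++
[1,12] min(14,11)*11=121 best=121 * → r--
[1,11] min(14,13)*10=130 best=130 * → r--
[1,10] min(14,14)*9=126 best=130 → r--
[1,9] min(14,18)*8=112 best=130 → l++
[2,9] min(17,18)*7=119 best=130 → l++
[3,9] min(12,18)*6=72 best=130 → l++
[4,9] min(20,18)*5=90 best=130 → r--
[4,8] min(20,13)*4=52 best=130 → r--
[4,7] min(20,7)*3=21 best=130 → r--

r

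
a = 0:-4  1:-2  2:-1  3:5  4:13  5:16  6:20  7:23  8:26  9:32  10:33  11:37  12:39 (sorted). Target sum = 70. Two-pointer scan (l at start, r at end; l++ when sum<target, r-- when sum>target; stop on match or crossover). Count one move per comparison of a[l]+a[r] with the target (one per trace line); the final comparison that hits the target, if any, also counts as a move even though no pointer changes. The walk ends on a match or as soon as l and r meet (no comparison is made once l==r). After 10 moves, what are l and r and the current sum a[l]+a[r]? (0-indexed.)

[0,12] -4+39=35 <70 → l++
[1,12] -2+39=37 <70 → l++
[2,12] -1+39=38 <70 → l++
[3,12] 5+39=44 <70 → l++
[4,12] 13+39=52 <70 → l++
[5,12] 16+39=55 <70 → l++
[6,12] 20+39=59 <70 → l++
[7,12] 23+39=62 <70 → l++
[8,12] 26+39=65 <70 → l++
[9,12] 32+39=71 >70 → r--

l=9, r=11, sum=69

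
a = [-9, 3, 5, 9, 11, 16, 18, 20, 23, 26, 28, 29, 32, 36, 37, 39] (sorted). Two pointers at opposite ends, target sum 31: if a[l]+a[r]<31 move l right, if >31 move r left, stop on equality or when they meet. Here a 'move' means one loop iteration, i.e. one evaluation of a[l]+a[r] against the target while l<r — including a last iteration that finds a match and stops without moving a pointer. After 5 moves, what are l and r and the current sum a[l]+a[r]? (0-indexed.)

[0,15] -9+39=30 <31 → l++
[1,15] 3+39=42 >31 → r--
[1,14] 3+37=40 >31 → r--
[1,13] 3+36=39 >31 → r--
[1,12] 3+32=35 >31 → r--

l=1, r=11, sum=32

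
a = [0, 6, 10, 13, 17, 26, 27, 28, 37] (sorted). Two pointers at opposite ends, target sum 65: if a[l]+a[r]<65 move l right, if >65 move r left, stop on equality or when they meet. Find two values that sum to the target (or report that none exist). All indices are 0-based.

l=0 r=8: 0+37=37 <65, l++
l=1 r=8: 6+37=43 <65, l++
l=2 r=8: 10+37=47 <65, l++
l=3 r=8: 13+37=50 <65, l++
l=4 r=8: 17+37=54 <65, l++
l=5 r=8: 26+37=63 <65, l++
l=6 r=8: 27+37=64 <65, l++
l=7 r=8: 28+37=65, found

(28, 37)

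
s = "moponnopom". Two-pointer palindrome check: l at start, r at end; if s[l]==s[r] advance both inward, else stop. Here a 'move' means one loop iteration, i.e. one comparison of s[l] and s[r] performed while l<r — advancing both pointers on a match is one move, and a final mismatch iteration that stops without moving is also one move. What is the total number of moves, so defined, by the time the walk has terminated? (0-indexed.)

5 moves

l=0 r=9: 'm'=='m', l++,r--
l=1 r=8: 'o'=='o', l++,r--
l=2 r=7: 'p'=='p', l++,r--
l=3 r=6: 'o'=='o', l++,r--
l=4 r=5: 'n'=='n', l++,r--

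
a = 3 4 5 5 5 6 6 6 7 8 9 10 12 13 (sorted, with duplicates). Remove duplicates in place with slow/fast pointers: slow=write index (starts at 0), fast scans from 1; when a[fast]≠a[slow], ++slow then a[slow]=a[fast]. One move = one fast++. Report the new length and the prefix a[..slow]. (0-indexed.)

slow=0 fast=1: a[fast]=4≠a[slow]=3 write a[1]=4, slow++,fast++
slow=1 fast=2: a[fast]=5≠a[slow]=4 write a[2]=5, slow++,fast++
slow=2 fast=3: a[fast]=5=a[slow] dup, fast++
slow=2 fast=4: a[fast]=5=a[slow] dup, fast++
slow=2 fast=5: a[fast]=6≠a[slow]=5 write a[3]=6, slow++,fast++
slow=3 fast=6: a[fast]=6=a[slow] dup, fast++
slow=3 fast=7: a[fast]=6=a[slow] dup, fast++
slow=3 fast=8: a[fast]=7≠a[slow]=6 write a[4]=7, slow++,fast++
slow=4 fast=9: a[fast]=8≠a[slow]=7 write a[5]=8, slow++,fast++
slow=5 fast=10: a[fast]=9≠a[slow]=8 write a[6]=9, slow++,fast++
slow=6 fast=11: a[fast]=10≠a[slow]=9 write a[7]=10, slow++,fast++
slow=7 fast=12: a[fast]=12≠a[slow]=10 write a[8]=12, slow++,fast++
slow=8 fast=13: a[fast]=13≠a[slow]=12 write a[9]=13, slow++,fast++

length 10; prefix = [3, 4, 5, 6, 7, 8, 9, 10, 12, 13]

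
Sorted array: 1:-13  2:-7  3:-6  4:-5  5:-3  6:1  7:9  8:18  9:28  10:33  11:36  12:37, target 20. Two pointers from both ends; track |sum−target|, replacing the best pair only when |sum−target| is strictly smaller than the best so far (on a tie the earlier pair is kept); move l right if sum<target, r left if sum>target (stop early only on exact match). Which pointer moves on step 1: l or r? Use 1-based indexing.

[1,12] -13+37=24 d=4 * → r--

r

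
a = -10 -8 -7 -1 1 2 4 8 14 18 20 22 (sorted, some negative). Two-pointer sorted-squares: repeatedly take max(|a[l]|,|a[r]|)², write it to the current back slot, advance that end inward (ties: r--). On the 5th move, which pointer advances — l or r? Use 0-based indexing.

l

l=0 r=11: |-10|<=|22| out[11]=484, r--
l=0 r=10: |-10|<=|20| out[10]=400, r--
l=0 r=9: |-10|<=|18| out[9]=324, r--
l=0 r=8: |-10|<=|14| out[8]=196, r--
l=0 r=7: |-10|>|8| out[7]=100, l++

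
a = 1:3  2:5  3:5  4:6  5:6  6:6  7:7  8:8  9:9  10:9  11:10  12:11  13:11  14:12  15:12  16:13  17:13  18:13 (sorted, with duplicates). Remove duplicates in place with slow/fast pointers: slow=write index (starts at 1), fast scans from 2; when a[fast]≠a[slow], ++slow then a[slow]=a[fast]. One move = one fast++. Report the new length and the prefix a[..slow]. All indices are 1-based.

length 10; prefix = [3, 5, 6, 7, 8, 9, 10, 11, 12, 13]

(s=1,f=2) a[fast]=5≠a[slow]=3 write a[2]=5 → slow++,fast++
(s=2,f=3) a[fast]=5=a[slow] dup → fast++
(s=2,f=4) a[fast]=6≠a[slow]=5 write a[3]=6 → slow++,fast++
(s=3,f=5) a[fast]=6=a[slow] dup → fast++
(s=3,f=6) a[fast]=6=a[slow] dup → fast++
(s=3,f=7) a[fast]=7≠a[slow]=6 write a[4]=7 → slow++,fast++
(s=4,f=8) a[fast]=8≠a[slow]=7 write a[5]=8 → slow++,fast++
(s=5,f=9) a[fast]=9≠a[slow]=8 write a[6]=9 → slow++,fast++
(s=6,f=10) a[fast]=9=a[slow] dup → fast++
(s=6,f=11) a[fast]=10≠a[slow]=9 write a[7]=10 → slow++,fast++
(s=7,f=12) a[fast]=11≠a[slow]=10 write a[8]=11 → slow++,fast++
(s=8,f=13) a[fast]=11=a[slow] dup → fast++
(s=8,f=14) a[fast]=12≠a[slow]=11 write a[9]=12 → slow++,fast++
(s=9,f=15) a[fast]=12=a[slow] dup → fast++
(s=9,f=16) a[fast]=13≠a[slow]=12 write a[10]=13 → slow++,fast++
(s=10,f=17) a[fast]=13=a[slow] dup → fast++
(s=10,f=18) a[fast]=13=a[slow] dup → fast++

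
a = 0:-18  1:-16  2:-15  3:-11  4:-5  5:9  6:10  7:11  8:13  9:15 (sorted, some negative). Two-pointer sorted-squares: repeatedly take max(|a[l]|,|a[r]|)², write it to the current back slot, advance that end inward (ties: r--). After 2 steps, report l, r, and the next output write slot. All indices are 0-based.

l=2, r=9, next write slot=7

l=0 r=9: |-18|>|15| out[9]=324, l++
l=1 r=9: |-16|>|15| out[8]=256, l++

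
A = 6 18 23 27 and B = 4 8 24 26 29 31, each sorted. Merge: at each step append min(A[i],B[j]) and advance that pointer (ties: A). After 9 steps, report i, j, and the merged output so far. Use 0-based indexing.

i=4, j=5, merged so far=[4, 6, 8, 18, 23, 24, 26, 27, 29]

i=0 j=0: A[i]=6>B[j]=4 take 4, j++
i=0 j=1: A[i]=6<=B[j]=8 take 6, i++
i=1 j=1: A[i]=18>B[j]=8 take 8, j++
i=1 j=2: A[i]=18<=B[j]=24 take 18, i++
i=2 j=2: A[i]=23<=B[j]=24 take 23, i++
i=3 j=2: A[i]=27>B[j]=24 take 24, j++
i=3 j=3: A[i]=27>B[j]=26 take 26, j++
i=3 j=4: A[i]=27<=B[j]=29 take 27, i++
i=4 j=4: A done, take B[j]=29, j++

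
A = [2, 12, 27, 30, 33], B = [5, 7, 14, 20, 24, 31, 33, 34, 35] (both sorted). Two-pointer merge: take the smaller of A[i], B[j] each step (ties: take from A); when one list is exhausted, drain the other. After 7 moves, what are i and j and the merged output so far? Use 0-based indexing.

i=2, j=5, merged so far=[2, 5, 7, 12, 14, 20, 24]

[i=0,j=0] A[i]=2<=B[j]=5 take 2 → i++
[i=1,j=0] A[i]=12>B[j]=5 take 5 → j++
[i=1,j=1] A[i]=12>B[j]=7 take 7 → j++
[i=1,j=2] A[i]=12<=B[j]=14 take 12 → i++
[i=2,j=2] A[i]=27>B[j]=14 take 14 → j++
[i=2,j=3] A[i]=27>B[j]=20 take 20 → j++
[i=2,j=4] A[i]=27>B[j]=24 take 24 → j++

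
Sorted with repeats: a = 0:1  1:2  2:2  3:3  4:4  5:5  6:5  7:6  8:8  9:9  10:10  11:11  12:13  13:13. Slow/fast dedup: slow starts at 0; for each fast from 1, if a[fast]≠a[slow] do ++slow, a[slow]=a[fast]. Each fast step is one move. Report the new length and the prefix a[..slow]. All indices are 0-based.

length 11; prefix = [1, 2, 3, 4, 5, 6, 8, 9, 10, 11, 13]

(s=0,f=1) a[fast]=2≠a[slow]=1 write a[1]=2 → slow++,fast++
(s=1,f=2) a[fast]=2=a[slow] dup → fast++
(s=1,f=3) a[fast]=3≠a[slow]=2 write a[2]=3 → slow++,fast++
(s=2,f=4) a[fast]=4≠a[slow]=3 write a[3]=4 → slow++,fast++
(s=3,f=5) a[fast]=5≠a[slow]=4 write a[4]=5 → slow++,fast++
(s=4,f=6) a[fast]=5=a[slow] dup → fast++
(s=4,f=7) a[fast]=6≠a[slow]=5 write a[5]=6 → slow++,fast++
(s=5,f=8) a[fast]=8≠a[slow]=6 write a[6]=8 → slow++,fast++
(s=6,f=9) a[fast]=9≠a[slow]=8 write a[7]=9 → slow++,fast++
(s=7,f=10) a[fast]=10≠a[slow]=9 write a[8]=10 → slow++,fast++
(s=8,f=11) a[fast]=11≠a[slow]=10 write a[9]=11 → slow++,fast++
(s=9,f=12) a[fast]=13≠a[slow]=11 write a[10]=13 → slow++,fast++
(s=10,f=13) a[fast]=13=a[slow] dup → fast++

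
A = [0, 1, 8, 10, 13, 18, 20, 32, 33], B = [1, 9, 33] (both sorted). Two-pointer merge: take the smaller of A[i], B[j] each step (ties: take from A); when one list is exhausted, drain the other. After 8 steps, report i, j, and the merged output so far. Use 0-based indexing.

i=6, j=2, merged so far=[0, 1, 1, 8, 9, 10, 13, 18]

[i=0,j=0] A[i]=0<=B[j]=1 take 0 → i++
[i=1,j=0] A[i]=1<=B[j]=1 take 1 → i++
[i=2,j=0] A[i]=8>B[j]=1 take 1 → j++
[i=2,j=1] A[i]=8<=B[j]=9 take 8 → i++
[i=3,j=1] A[i]=10>B[j]=9 take 9 → j++
[i=3,j=2] A[i]=10<=B[j]=33 take 10 → i++
[i=4,j=2] A[i]=13<=B[j]=33 take 13 → i++
[i=5,j=2] A[i]=18<=B[j]=33 take 18 → i++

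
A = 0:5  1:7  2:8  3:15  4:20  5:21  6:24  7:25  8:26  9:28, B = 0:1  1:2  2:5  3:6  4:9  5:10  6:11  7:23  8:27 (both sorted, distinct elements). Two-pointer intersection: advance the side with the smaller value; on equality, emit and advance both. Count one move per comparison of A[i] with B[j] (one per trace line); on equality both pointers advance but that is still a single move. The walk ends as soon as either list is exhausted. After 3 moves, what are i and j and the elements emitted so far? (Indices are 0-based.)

i=1, j=3, emitted=[5]

i=0 j=0: 5>1, j++
i=0 j=1: 5>2, j++
i=0 j=2: 5==5 emit, i++,j++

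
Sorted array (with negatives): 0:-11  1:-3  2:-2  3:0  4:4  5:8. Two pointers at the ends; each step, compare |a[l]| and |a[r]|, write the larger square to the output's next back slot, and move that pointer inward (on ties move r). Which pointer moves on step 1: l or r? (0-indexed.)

l=0 r=5: |-11|>|8| out[5]=121, l++

l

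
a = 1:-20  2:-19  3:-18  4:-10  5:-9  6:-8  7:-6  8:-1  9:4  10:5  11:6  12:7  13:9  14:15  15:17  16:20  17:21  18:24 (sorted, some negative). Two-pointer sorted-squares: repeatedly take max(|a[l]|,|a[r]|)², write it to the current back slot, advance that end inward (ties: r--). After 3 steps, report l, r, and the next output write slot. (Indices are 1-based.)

l=1, r=15, next write slot=15

[1,18] |-20|<=|24| out[18]=576 → r--
[1,17] |-20|<=|21| out[17]=441 → r--
[1,16] |-20|<=|20| out[16]=400 → r--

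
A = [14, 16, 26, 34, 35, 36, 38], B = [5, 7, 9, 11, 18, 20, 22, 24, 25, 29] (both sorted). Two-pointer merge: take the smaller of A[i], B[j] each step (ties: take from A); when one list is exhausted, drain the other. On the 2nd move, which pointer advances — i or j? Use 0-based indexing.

i=0 j=0: A[i]=14>B[j]=5 take 5, j++
i=0 j=1: A[i]=14>B[j]=7 take 7, j++

j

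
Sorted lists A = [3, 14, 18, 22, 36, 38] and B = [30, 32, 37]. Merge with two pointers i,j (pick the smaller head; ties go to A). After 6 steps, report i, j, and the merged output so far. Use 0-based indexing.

[i=0,j=0] A[i]=3<=B[j]=30 take 3 → i++
[i=1,j=0] A[i]=14<=B[j]=30 take 14 → i++
[i=2,j=0] A[i]=18<=B[j]=30 take 18 → i++
[i=3,j=0] A[i]=22<=B[j]=30 take 22 → i++
[i=4,j=0] A[i]=36>B[j]=30 take 30 → j++
[i=4,j=1] A[i]=36>B[j]=32 take 32 → j++

i=4, j=2, merged so far=[3, 14, 18, 22, 30, 32]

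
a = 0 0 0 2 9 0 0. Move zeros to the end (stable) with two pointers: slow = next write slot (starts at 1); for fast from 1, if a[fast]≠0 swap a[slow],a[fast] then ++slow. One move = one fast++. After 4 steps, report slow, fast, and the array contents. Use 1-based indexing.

(s=1,f=1) a[fast]=0 → fast++
(s=1,f=2) a[fast]=0 → fast++
(s=1,f=3) a[fast]=0 → fast++
(s=1,f=4) a[fast]=2≠0 swap→a[1]=2 → slow++,fast++

slow=2, fast=5, a=[2, 0, 0, 0, 9, 0, 0]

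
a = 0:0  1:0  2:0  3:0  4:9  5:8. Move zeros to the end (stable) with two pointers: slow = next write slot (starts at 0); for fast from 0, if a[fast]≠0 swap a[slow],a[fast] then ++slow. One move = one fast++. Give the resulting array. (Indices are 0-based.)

[9, 8, 0, 0, 0, 0]

(s=0,f=0) a[fast]=0 → fast++
(s=0,f=1) a[fast]=0 → fast++
(s=0,f=2) a[fast]=0 → fast++
(s=0,f=3) a[fast]=0 → fast++
(s=0,f=4) a[fast]=9≠0 swap→a[0]=9 → slow++,fast++
(s=1,f=5) a[fast]=8≠0 swap→a[1]=8 → slow++,fast++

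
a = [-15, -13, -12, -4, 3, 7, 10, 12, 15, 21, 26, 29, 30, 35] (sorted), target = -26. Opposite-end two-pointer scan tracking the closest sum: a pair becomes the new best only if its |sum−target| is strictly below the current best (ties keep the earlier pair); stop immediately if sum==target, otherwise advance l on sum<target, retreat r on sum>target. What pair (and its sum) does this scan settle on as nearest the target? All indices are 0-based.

l=0 r=13: -15+35=20 d=46 *, r--
l=0 r=12: -15+30=15 d=41 *, r--
l=0 r=11: -15+29=14 d=40 *, r--
l=0 r=10: -15+26=11 d=37 *, r--
l=0 r=9: -15+21=6 d=32 *, r--
l=0 r=8: -15+15=0 d=26 *, r--
l=0 r=7: -15+12=-3 d=23 *, r--
l=0 r=6: -15+10=-5 d=21 *, r--
l=0 r=5: -15+7=-8 d=18 *, r--
l=0 r=4: -15+3=-12 d=14 *, r--
l=0 r=3: -15+-4=-19 d=7 *, r--
l=0 r=2: -15+-12=-27 d=1 *, l++
l=1 r=2: -13+-12=-25 d=1, r--

pair (-15, -12) with sum -27 (|Δ|=1)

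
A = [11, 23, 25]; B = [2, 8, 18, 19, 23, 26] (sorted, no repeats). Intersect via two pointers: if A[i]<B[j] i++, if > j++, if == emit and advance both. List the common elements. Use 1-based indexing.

i=1 j=1: 11>2, j++
i=1 j=2: 11>8, j++
i=1 j=3: 11<18, i++
i=2 j=3: 23>18, j++
i=2 j=4: 23>19, j++
i=2 j=5: 23==23 emit, i++,j++
i=3 j=6: 25<26, i++

intersection = [23]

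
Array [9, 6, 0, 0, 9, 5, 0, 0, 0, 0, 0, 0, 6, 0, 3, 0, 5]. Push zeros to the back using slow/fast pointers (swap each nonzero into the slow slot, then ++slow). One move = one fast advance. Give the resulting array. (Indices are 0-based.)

(s=0,f=0) a[fast]=9≠0 swap→a[0]=9 → slow++,fast++
(s=1,f=1) a[fast]=6≠0 swap→a[1]=6 → slow++,fast++
(s=2,f=2) a[fast]=0 → fast++
(s=2,f=3) a[fast]=0 → fast++
(s=2,f=4) a[fast]=9≠0 swap→a[2]=9 → slow++,fast++
(s=3,f=5) a[fast]=5≠0 swap→a[3]=5 → slow++,fast++
(s=4,f=6) a[fast]=0 → fast++
(s=4,f=7) a[fast]=0 → fast++
(s=4,f=8) a[fast]=0 → fast++
(s=4,f=9) a[fast]=0 → fast++
(s=4,f=10) a[fast]=0 → fast++
(s=4,f=11) a[fast]=0 → fast++
(s=4,f=12) a[fast]=6≠0 swap→a[4]=6 → slow++,fast++
(s=5,f=13) a[fast]=0 → fast++
(s=5,f=14) a[fast]=3≠0 swap→a[5]=3 → slow++,fast++
(s=6,f=15) a[fast]=0 → fast++
(s=6,f=16) a[fast]=5≠0 swap→a[6]=5 → slow++,fast++

[9, 6, 9, 5, 6, 3, 5, 0, 0, 0, 0, 0, 0, 0, 0, 0, 0]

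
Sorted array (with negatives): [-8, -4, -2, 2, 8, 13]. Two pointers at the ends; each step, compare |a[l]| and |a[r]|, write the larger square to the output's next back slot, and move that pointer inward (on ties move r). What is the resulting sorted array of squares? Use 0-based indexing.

[4, 4, 16, 64, 64, 169]

[0,5] |-8|<=|13| out[5]=169 → r--
[0,4] |-8|<=|8| out[4]=64 → r--
[0,3] |-8|>|2| out[3]=64 → l++
[1,3] |-4|>|2| out[2]=16 → l++
[2,3] |-2|<=|2| out[1]=4 → r--
[2,2] |-2|<=|-2| out[0]=4 → r--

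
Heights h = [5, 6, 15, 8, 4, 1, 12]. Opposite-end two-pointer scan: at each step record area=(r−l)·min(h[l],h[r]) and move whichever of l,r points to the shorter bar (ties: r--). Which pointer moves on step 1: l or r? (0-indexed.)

l

[0,6] min(5,12)*6=30 best=30 * → l++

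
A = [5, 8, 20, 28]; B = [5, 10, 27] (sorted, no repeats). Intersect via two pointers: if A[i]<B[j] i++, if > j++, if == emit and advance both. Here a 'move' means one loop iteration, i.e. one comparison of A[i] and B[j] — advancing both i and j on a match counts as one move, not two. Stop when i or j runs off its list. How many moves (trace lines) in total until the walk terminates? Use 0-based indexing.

5 moves

[i=0,j=0] 5==5 emit → i++,j++
[i=1,j=1] 8<10 → i++
[i=2,j=1] 20>10 → j++
[i=2,j=2] 20<27 → i++
[i=3,j=2] 28>27 → j++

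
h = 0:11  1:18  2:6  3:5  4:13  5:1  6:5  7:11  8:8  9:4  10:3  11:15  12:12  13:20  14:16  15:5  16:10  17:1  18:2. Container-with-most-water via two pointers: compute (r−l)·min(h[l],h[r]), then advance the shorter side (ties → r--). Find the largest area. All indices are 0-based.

max area = 216

l=0 r=18: min(11,2)*18=36 best=36 *, r--
l=0 r=17: min(11,1)*17=17 best=36, r--
l=0 r=16: min(11,10)*16=160 best=160 *, r--
l=0 r=15: min(11,5)*15=75 best=160, r--
l=0 r=14: min(11,16)*14=154 best=160, l++
l=1 r=14: min(18,16)*13=208 best=208 *, r--
l=1 r=13: min(18,20)*12=216 best=216 *, l++
l=2 r=13: min(6,20)*11=66 best=216, l++
l=3 r=13: min(5,20)*10=50 best=216, l++
l=4 r=13: min(13,20)*9=117 best=216, l++
l=5 r=13: min(1,20)*8=8 best=216, l++
l=6 r=13: min(5,20)*7=35 best=216, l++
l=7 r=13: min(11,20)*6=66 best=216, l++
l=8 r=13: min(8,20)*5=40 best=216, l++
l=9 r=13: min(4,20)*4=16 best=216, l++
l=10 r=13: min(3,20)*3=9 best=216, l++
l=11 r=13: min(15,20)*2=30 best=216, l++
l=12 r=13: min(12,20)*1=12 best=216, l++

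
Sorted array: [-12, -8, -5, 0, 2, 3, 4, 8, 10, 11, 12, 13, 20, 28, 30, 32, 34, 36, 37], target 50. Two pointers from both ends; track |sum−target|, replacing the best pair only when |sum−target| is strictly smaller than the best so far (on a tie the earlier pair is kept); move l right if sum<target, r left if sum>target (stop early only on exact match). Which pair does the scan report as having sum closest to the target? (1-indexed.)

l=1 r=19: -12+37=25 d=25 *, l++
l=2 r=19: -8+37=29 d=21 *, l++
l=3 r=19: -5+37=32 d=18 *, l++
l=4 r=19: 0+37=37 d=13 *, l++
l=5 r=19: 2+37=39 d=11 *, l++
l=6 r=19: 3+37=40 d=10 *, l++
l=7 r=19: 4+37=41 d=9 *, l++
l=8 r=19: 8+37=45 d=5 *, l++
l=9 r=19: 10+37=47 d=3 *, l++
l=10 r=19: 11+37=48 d=2 *, l++
l=11 r=19: 12+37=49 d=1 *, l++
l=12 r=19: 13+37=50 d=0 *, stop

pair (13, 37) with sum 50 (|Δ|=0)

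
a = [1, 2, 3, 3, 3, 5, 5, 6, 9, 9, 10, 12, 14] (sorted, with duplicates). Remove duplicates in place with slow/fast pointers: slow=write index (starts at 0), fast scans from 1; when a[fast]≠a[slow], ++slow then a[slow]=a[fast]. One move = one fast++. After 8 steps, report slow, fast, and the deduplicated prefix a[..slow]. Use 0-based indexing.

slow=5, fast=9, prefix=[1, 2, 3, 5, 6, 9]

(s=0,f=1) a[fast]=2≠a[slow]=1 write a[1]=2 → slow++,fast++
(s=1,f=2) a[fast]=3≠a[slow]=2 write a[2]=3 → slow++,fast++
(s=2,f=3) a[fast]=3=a[slow] dup → fast++
(s=2,f=4) a[fast]=3=a[slow] dup → fast++
(s=2,f=5) a[fast]=5≠a[slow]=3 write a[3]=5 → slow++,fast++
(s=3,f=6) a[fast]=5=a[slow] dup → fast++
(s=3,f=7) a[fast]=6≠a[slow]=5 write a[4]=6 → slow++,fast++
(s=4,f=8) a[fast]=9≠a[slow]=6 write a[5]=9 → slow++,fast++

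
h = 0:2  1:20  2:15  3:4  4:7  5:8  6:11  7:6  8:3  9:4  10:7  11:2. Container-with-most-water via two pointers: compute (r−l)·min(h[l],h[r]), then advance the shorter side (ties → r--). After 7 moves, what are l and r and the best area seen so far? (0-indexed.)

l=1, r=5, best area=63

[0,11] min(2,2)*11=22 best=22 * → r--
[0,10] min(2,7)*10=20 best=22 → l++
[1,10] min(20,7)*9=63 best=63 * → r--
[1,9] min(20,4)*8=32 best=63 → r--
[1,8] min(20,3)*7=21 best=63 → r--
[1,7] min(20,6)*6=36 best=63 → r--
[1,6] min(20,11)*5=55 best=63 → r--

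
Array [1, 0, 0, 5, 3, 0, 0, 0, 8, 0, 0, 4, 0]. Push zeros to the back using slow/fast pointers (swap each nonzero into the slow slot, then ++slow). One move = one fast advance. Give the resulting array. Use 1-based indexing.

[1, 5, 3, 8, 4, 0, 0, 0, 0, 0, 0, 0, 0]

(s=1,f=1) a[fast]=1≠0 swap→a[1]=1 → slow++,fast++
(s=2,f=2) a[fast]=0 → fast++
(s=2,f=3) a[fast]=0 → fast++
(s=2,f=4) a[fast]=5≠0 swap→a[2]=5 → slow++,fast++
(s=3,f=5) a[fast]=3≠0 swap→a[3]=3 → slow++,fast++
(s=4,f=6) a[fast]=0 → fast++
(s=4,f=7) a[fast]=0 → fast++
(s=4,f=8) a[fast]=0 → fast++
(s=4,f=9) a[fast]=8≠0 swap→a[4]=8 → slow++,fast++
(s=5,f=10) a[fast]=0 → fast++
(s=5,f=11) a[fast]=0 → fast++
(s=5,f=12) a[fast]=4≠0 swap→a[5]=4 → slow++,fast++
(s=6,f=13) a[fast]=0 → fast++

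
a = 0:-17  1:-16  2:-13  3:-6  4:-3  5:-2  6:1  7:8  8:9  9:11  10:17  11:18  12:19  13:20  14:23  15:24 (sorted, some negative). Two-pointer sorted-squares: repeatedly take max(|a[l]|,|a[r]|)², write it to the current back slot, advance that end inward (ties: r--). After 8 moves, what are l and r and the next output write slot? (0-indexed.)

[0,15] |-17|<=|24| out[15]=576 → r--
[0,14] |-17|<=|23| out[14]=529 → r--
[0,13] |-17|<=|20| out[13]=400 → r--
[0,12] |-17|<=|19| out[12]=361 → r--
[0,11] |-17|<=|18| out[11]=324 → r--
[0,10] |-17|<=|17| out[10]=289 → r--
[0,9] |-17|>|11| out[9]=289 → l++
[1,9] |-16|>|11| out[8]=256 → l++

l=2, r=9, next write slot=7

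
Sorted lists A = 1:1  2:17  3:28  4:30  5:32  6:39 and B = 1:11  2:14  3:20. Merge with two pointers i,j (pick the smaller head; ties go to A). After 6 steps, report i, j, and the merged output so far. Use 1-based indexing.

i=4, j=4, merged so far=[1, 11, 14, 17, 20, 28]

[i=1,j=1] A[i]=1<=B[j]=11 take 1 → i++
[i=2,j=1] A[i]=17>B[j]=11 take 11 → j++
[i=2,j=2] A[i]=17>B[j]=14 take 14 → j++
[i=2,j=3] A[i]=17<=B[j]=20 take 17 → i++
[i=3,j=3] A[i]=28>B[j]=20 take 20 → j++
[i=3,j=4] B done, take A[i]=28 → i++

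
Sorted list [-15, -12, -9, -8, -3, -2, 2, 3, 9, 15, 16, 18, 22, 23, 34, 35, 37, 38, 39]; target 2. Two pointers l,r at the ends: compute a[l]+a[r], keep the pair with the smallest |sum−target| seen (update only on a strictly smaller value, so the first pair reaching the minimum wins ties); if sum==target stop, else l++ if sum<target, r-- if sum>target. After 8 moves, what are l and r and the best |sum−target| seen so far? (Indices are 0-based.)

l=0 r=18: -15+39=24 d=22 *, r--
l=0 r=17: -15+38=23 d=21 *, r--
l=0 r=16: -15+37=22 d=20 *, r--
l=0 r=15: -15+35=20 d=18 *, r--
l=0 r=14: -15+34=19 d=17 *, r--
l=0 r=13: -15+23=8 d=6 *, r--
l=0 r=12: -15+22=7 d=5 *, r--
l=0 r=11: -15+18=3 d=1 *, r--

l=0, r=10, best |Δ|=1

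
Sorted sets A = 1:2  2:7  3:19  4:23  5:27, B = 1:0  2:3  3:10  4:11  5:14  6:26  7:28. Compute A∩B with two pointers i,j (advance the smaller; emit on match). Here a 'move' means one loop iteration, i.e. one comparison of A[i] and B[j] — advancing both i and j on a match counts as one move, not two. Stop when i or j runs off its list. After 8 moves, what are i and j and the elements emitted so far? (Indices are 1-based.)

i=4, j=6, emitted=[]

[i=1,j=1] 2>0 → j++
[i=1,j=2] 2<3 → i++
[i=2,j=2] 7>3 → j++
[i=2,j=3] 7<10 → i++
[i=3,j=3] 19>10 → j++
[i=3,j=4] 19>11 → j++
[i=3,j=5] 19>14 → j++
[i=3,j=6] 19<26 → i++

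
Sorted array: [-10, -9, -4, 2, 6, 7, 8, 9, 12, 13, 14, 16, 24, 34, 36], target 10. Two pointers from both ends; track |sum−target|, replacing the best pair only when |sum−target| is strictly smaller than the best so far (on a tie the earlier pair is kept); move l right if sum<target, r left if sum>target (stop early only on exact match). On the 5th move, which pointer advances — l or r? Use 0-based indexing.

l

[0,14] -10+36=26 d=16 * → r--
[0,13] -10+34=24 d=14 * → r--
[0,12] -10+24=14 d=4 * → r--
[0,11] -10+16=6 d=4 → l++
[1,11] -9+16=7 d=3 * → l++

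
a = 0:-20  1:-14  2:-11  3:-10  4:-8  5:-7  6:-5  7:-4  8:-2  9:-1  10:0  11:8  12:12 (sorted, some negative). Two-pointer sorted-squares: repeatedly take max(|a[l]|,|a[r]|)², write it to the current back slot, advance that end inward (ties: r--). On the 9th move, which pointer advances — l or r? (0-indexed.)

l=0 r=12: |-20|>|12| out[12]=400, l++
l=1 r=12: |-14|>|12| out[11]=196, l++
l=2 r=12: |-11|<=|12| out[10]=144, r--
l=2 r=11: |-11|>|8| out[9]=121, l++
l=3 r=11: |-10|>|8| out[8]=100, l++
l=4 r=11: |-8|<=|8| out[7]=64, r--
l=4 r=10: |-8|>|0| out[6]=64, l++
l=5 r=10: |-7|>|0| out[5]=49, l++
l=6 r=10: |-5|>|0| out[4]=25, l++

l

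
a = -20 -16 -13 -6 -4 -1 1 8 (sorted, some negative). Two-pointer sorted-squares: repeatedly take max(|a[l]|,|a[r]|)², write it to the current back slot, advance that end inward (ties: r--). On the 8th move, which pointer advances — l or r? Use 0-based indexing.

l=0 r=7: |-20|>|8| out[7]=400, l++
l=1 r=7: |-16|>|8| out[6]=256, l++
l=2 r=7: |-13|>|8| out[5]=169, l++
l=3 r=7: |-6|<=|8| out[4]=64, r--
l=3 r=6: |-6|>|1| out[3]=36, l++
l=4 r=6: |-4|>|1| out[2]=16, l++
l=5 r=6: |-1|<=|1| out[1]=1, r--
l=5 r=5: |-1|<=|-1| out[0]=1, r--

r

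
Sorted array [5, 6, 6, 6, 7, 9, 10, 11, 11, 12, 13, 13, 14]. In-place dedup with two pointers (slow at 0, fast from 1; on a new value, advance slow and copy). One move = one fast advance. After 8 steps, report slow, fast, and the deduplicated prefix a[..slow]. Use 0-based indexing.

(s=0,f=1) a[fast]=6≠a[slow]=5 write a[1]=6 → slow++,fast++
(s=1,f=2) a[fast]=6=a[slow] dup → fast++
(s=1,f=3) a[fast]=6=a[slow] dup → fast++
(s=1,f=4) a[fast]=7≠a[slow]=6 write a[2]=7 → slow++,fast++
(s=2,f=5) a[fast]=9≠a[slow]=7 write a[3]=9 → slow++,fast++
(s=3,f=6) a[fast]=10≠a[slow]=9 write a[4]=10 → slow++,fast++
(s=4,f=7) a[fast]=11≠a[slow]=10 write a[5]=11 → slow++,fast++
(s=5,f=8) a[fast]=11=a[slow] dup → fast++

slow=5, fast=9, prefix=[5, 6, 7, 9, 10, 11]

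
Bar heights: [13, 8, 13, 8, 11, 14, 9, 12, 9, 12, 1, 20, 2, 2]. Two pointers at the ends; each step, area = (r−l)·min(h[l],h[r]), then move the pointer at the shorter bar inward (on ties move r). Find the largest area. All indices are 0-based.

max area = 143

[0,13] min(13,2)*13=26 best=26 * → r--
[0,12] min(13,2)*12=24 best=26 → r--
[0,11] min(13,20)*11=143 best=143 * → l++
[1,11] min(8,20)*10=80 best=143 → l++
[2,11] min(13,20)*9=117 best=143 → l++
[3,11] min(8,20)*8=64 best=143 → l++
[4,11] min(11,20)*7=77 best=143 → l++
[5,11] min(14,20)*6=84 best=143 → l++
[6,11] min(9,20)*5=45 best=143 → l++
[7,11] min(12,20)*4=48 best=143 → l++
[8,11] min(9,20)*3=27 best=143 → l++
[9,11] min(12,20)*2=24 best=143 → l++
[10,11] min(1,20)*1=1 best=143 → l++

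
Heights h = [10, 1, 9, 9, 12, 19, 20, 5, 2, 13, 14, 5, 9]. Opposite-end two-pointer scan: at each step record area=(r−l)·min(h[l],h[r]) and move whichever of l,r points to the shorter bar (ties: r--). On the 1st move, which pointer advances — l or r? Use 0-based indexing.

r

[0,12] min(10,9)*12=108 best=108 * → r--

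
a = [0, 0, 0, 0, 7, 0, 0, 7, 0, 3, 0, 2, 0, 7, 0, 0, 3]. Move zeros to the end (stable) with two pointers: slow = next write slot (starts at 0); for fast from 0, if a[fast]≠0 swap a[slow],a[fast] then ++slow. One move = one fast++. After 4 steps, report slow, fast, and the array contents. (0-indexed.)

slow=0 fast=0: a[fast]=0, fast++
slow=0 fast=1: a[fast]=0, fast++
slow=0 fast=2: a[fast]=0, fast++
slow=0 fast=3: a[fast]=0, fast++

slow=0, fast=4, a=[0, 0, 0, 0, 7, 0, 0, 7, 0, 3, 0, 2, 0, 7, 0, 0, 3]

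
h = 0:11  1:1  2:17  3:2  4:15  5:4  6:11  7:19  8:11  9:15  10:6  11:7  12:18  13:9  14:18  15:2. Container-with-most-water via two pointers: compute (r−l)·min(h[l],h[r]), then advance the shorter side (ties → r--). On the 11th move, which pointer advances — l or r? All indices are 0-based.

r

[0,15] min(11,2)*15=30 best=30 * → r--
[0,14] min(11,18)*14=154 best=154 * → l++
[1,14] min(1,18)*13=13 best=154 → l++
[2,14] min(17,18)*12=204 best=204 * → l++
[3,14] min(2,18)*11=22 best=204 → l++
[4,14] min(15,18)*10=150 best=204 → l++
[5,14] min(4,18)*9=36 best=204 → l++
[6,14] min(11,18)*8=88 best=204 → l++
[7,14] min(19,18)*7=126 best=204 → r--
[7,13] min(19,9)*6=54 best=204 → r--
[7,12] min(19,18)*5=90 best=204 → r--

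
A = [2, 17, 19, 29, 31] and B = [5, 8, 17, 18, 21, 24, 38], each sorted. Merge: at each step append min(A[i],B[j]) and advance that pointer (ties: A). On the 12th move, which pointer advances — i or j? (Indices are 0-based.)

j

[i=0,j=0] A[i]=2<=B[j]=5 take 2 → i++
[i=1,j=0] A[i]=17>B[j]=5 take 5 → j++
[i=1,j=1] A[i]=17>B[j]=8 take 8 → j++
[i=1,j=2] A[i]=17<=B[j]=17 take 17 → i++
[i=2,j=2] A[i]=19>B[j]=17 take 17 → j++
[i=2,j=3] A[i]=19>B[j]=18 take 18 → j++
[i=2,j=4] A[i]=19<=B[j]=21 take 19 → i++
[i=3,j=4] A[i]=29>B[j]=21 take 21 → j++
[i=3,j=5] A[i]=29>B[j]=24 take 24 → j++
[i=3,j=6] A[i]=29<=B[j]=38 take 29 → i++
[i=4,j=6] A[i]=31<=B[j]=38 take 31 → i++
[i=5,j=6] A done, take B[j]=38 → j++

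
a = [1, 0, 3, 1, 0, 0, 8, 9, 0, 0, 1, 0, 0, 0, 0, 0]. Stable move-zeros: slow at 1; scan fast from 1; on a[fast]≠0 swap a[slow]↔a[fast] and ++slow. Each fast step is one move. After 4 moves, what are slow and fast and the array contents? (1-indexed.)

(s=1,f=1) a[fast]=1≠0 swap→a[1]=1 → slow++,fast++
(s=2,f=2) a[fast]=0 → fast++
(s=2,f=3) a[fast]=3≠0 swap→a[2]=3 → slow++,fast++
(s=3,f=4) a[fast]=1≠0 swap→a[3]=1 → slow++,fast++

slow=4, fast=5, a=[1, 3, 1, 0, 0, 0, 8, 9, 0, 0, 1, 0, 0, 0, 0, 0]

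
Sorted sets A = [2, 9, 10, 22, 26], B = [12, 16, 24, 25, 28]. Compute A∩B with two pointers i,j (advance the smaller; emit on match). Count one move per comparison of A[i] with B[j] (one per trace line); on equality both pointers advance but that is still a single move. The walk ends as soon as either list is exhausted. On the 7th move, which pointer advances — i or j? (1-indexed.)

[i=1,j=1] 2<12 → i++
[i=2,j=1] 9<12 → i++
[i=3,j=1] 10<12 → i++
[i=4,j=1] 22>12 → j++
[i=4,j=2] 22>16 → j++
[i=4,j=3] 22<24 → i++
[i=5,j=3] 26>24 → j++

j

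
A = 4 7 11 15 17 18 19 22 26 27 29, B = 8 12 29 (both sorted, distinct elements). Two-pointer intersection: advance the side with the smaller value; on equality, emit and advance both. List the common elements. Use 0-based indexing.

intersection = [29]

i=0 j=0: 4<8, i++
i=1 j=0: 7<8, i++
i=2 j=0: 11>8, j++
i=2 j=1: 11<12, i++
i=3 j=1: 15>12, j++
i=3 j=2: 15<29, i++
i=4 j=2: 17<29, i++
i=5 j=2: 18<29, i++
i=6 j=2: 19<29, i++
i=7 j=2: 22<29, i++
i=8 j=2: 26<29, i++
i=9 j=2: 27<29, i++
i=10 j=2: 29==29 emit, i++,j++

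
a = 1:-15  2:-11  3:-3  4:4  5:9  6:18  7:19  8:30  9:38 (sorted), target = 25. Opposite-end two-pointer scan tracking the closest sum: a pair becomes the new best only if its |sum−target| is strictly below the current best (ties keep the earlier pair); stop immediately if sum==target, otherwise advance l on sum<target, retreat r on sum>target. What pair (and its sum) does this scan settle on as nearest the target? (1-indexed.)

pair (-15, 38) with sum 23 (|Δ|=2)

l=1 r=9: -15+38=23 d=2 *, l++
l=2 r=9: -11+38=27 d=2, r--
l=2 r=8: -11+30=19 d=6, l++
l=3 r=8: -3+30=27 d=2, r--
l=3 r=7: -3+19=16 d=9, l++
l=4 r=7: 4+19=23 d=2, l++
l=5 r=7: 9+19=28 d=3, r--
l=5 r=6: 9+18=27 d=2, r--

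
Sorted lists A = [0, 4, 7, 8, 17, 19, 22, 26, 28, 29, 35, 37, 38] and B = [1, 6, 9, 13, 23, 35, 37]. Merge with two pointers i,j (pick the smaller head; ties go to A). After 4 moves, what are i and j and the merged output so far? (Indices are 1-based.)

i=3, j=3, merged so far=[0, 1, 4, 6]

i=1 j=1: A[i]=0<=B[j]=1 take 0, i++
i=2 j=1: A[i]=4>B[j]=1 take 1, j++
i=2 j=2: A[i]=4<=B[j]=6 take 4, i++
i=3 j=2: A[i]=7>B[j]=6 take 6, j++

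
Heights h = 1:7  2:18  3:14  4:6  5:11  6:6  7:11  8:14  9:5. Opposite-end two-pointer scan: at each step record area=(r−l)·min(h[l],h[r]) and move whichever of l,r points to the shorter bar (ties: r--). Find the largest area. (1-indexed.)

l=1 r=9: min(7,5)*8=40 best=40 *, r--
l=1 r=8: min(7,14)*7=49 best=49 *, l++
l=2 r=8: min(18,14)*6=84 best=84 *, r--
l=2 r=7: min(18,11)*5=55 best=84, r--
l=2 r=6: min(18,6)*4=24 best=84, r--
l=2 r=5: min(18,11)*3=33 best=84, r--
l=2 r=4: min(18,6)*2=12 best=84, r--
l=2 r=3: min(18,14)*1=14 best=84, r--

max area = 84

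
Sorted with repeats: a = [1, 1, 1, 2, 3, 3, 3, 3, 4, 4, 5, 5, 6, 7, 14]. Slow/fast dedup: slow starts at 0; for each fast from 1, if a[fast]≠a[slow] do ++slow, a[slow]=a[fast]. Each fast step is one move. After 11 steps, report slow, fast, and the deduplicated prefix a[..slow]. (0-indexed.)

slow=4, fast=12, prefix=[1, 2, 3, 4, 5]

slow=0 fast=1: a[fast]=1=a[slow] dup, fast++
slow=0 fast=2: a[fast]=1=a[slow] dup, fast++
slow=0 fast=3: a[fast]=2≠a[slow]=1 write a[1]=2, slow++,fast++
slow=1 fast=4: a[fast]=3≠a[slow]=2 write a[2]=3, slow++,fast++
slow=2 fast=5: a[fast]=3=a[slow] dup, fast++
slow=2 fast=6: a[fast]=3=a[slow] dup, fast++
slow=2 fast=7: a[fast]=3=a[slow] dup, fast++
slow=2 fast=8: a[fast]=4≠a[slow]=3 write a[3]=4, slow++,fast++
slow=3 fast=9: a[fast]=4=a[slow] dup, fast++
slow=3 fast=10: a[fast]=5≠a[slow]=4 write a[4]=5, slow++,fast++
slow=4 fast=11: a[fast]=5=a[slow] dup, fast++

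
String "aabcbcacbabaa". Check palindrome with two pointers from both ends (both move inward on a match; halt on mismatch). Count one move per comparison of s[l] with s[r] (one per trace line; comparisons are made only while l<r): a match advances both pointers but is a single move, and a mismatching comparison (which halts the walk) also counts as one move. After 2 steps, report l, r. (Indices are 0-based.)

[0,12] 'a'=='a' → l++,r--
[1,11] 'a'=='a' → l++,r--

l=2, r=10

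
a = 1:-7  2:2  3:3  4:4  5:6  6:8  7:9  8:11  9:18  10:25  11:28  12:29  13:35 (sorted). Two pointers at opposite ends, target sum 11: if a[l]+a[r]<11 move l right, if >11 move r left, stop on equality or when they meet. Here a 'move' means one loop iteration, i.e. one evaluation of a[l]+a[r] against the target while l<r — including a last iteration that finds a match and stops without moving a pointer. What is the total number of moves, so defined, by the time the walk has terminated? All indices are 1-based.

[1,13] -7+35=28 >11 → r--
[1,12] -7+29=22 >11 → r--
[1,11] -7+28=21 >11 → r--
[1,10] -7+25=18 >11 → r--
[1,9] -7+18=11 → found

5 moves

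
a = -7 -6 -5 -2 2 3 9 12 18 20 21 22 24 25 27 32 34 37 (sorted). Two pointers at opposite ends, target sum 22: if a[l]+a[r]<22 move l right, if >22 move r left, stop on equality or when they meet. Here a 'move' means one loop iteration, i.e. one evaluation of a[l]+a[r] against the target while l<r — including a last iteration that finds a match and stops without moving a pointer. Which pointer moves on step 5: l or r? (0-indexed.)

l=0 r=17: -7+37=30 >22, r--
l=0 r=16: -7+34=27 >22, r--
l=0 r=15: -7+32=25 >22, r--
l=0 r=14: -7+27=20 <22, l++
l=1 r=14: -6+27=21 <22, l++

l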